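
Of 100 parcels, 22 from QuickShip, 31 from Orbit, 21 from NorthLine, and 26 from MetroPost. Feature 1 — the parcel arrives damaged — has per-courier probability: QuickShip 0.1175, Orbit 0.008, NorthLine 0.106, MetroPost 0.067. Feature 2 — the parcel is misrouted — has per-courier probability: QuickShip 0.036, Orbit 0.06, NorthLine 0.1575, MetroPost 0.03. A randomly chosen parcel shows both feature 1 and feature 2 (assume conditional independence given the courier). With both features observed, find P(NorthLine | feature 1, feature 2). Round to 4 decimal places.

Compute prior × likelihood for every hypothesis:
  QuickShip: 0.22 × 0.1175 × 0.036 = 0.0009306
  Orbit: 0.31 × 0.008 × 0.06 = 0.0001488
  NorthLine: 0.21 × 0.106 × 0.1575 = 0.00350595
  MetroPost: 0.26 × 0.067 × 0.03 = 0.0005226
Total = 0.00510795.
P(NorthLine | evidence) = 0.00350595 / 0.00510795 ≈ 0.6864.

0.6864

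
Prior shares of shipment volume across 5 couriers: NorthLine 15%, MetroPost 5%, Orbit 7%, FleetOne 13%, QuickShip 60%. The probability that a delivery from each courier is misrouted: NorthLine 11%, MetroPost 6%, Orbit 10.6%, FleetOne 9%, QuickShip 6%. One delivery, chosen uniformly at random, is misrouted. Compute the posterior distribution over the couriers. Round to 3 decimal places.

NorthLine 0.221, MetroPost 0.040, Orbit 0.099, FleetOne 0.157, QuickShip 0.482

By Bayes' rule, posterior ∝ prior × likelihood:
  NorthLine: 0.15 × 0.11 = 0.0165
  MetroPost: 0.05 × 0.06 = 0.003
  Orbit: 0.07 × 0.106 = 0.00742
  FleetOne: 0.13 × 0.09 = 0.0117
  QuickShip: 0.6 × 0.06 = 0.036
Total = 0.07462.
P(NorthLine | misrouted) = 0.0165/0.07462 ≈ 0.221
P(MetroPost | misrouted) = 0.003/0.07462 ≈ 0.040
P(Orbit | misrouted) = 0.00742/0.07462 ≈ 0.099
P(FleetOne | misrouted) = 0.0117/0.07462 ≈ 0.157
P(QuickShip | misrouted) = 0.036/0.07462 ≈ 0.482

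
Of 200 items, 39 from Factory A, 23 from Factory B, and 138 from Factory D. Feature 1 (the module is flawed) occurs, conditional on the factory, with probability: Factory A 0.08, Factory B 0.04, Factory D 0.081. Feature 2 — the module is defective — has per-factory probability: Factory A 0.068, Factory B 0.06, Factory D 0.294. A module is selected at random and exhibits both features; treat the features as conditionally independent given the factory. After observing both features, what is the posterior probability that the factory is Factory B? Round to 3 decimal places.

0.016

By Bayes' rule, posterior ∝ prior × likelihood:
  Factory A: 0.195 × 0.08 × 0.068 = 0.0010608
  Factory B: 0.115 × 0.04 × 0.06 = 0.000276
  Factory D: 0.69 × 0.081 × 0.294 = 0.01643166
Total = 0.01776846.
P(Factory B | evidence) = 0.000276 / 0.01776846 ≈ 0.016.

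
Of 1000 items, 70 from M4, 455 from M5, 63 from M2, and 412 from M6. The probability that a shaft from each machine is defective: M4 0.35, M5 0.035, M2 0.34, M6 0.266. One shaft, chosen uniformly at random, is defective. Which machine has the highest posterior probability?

By Bayes' rule, posterior ∝ prior × likelihood:
  M4: 0.07 × 0.35 = 0.0245
  M5: 0.455 × 0.035 = 0.015925
  M2: 0.063 × 0.34 = 0.02142
  M6: 0.412 × 0.266 = 0.109592
Normalizing constant = 0.171437.
Largest term belongs to M6, so M6 is most probable.

M6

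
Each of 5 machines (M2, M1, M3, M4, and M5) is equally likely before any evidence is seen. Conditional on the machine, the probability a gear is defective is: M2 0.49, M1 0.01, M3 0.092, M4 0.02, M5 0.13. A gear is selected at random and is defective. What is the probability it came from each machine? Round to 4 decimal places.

M2 0.6604, M1 0.0135, M3 0.1240, M4 0.0270, M5 0.1752

With a uniform prior (1/5 each), posterior ∝ likelihood:
  M2: 0.49
  M1: 0.01
  M3: 0.092
  M4: 0.02
  M5: 0.13
Total = 0.742.
P(M2 | defective) = 0.49/0.742 ≈ 0.6604
P(M1 | defective) = 0.01/0.742 ≈ 0.0135
P(M3 | defective) = 0.092/0.742 ≈ 0.1240
P(M4 | defective) = 0.02/0.742 ≈ 0.0270
P(M5 | defective) = 0.13/0.742 ≈ 0.1752
(Check: 0.6604+0.0135+0.1240+0.0270+0.1752 = 1.0001.)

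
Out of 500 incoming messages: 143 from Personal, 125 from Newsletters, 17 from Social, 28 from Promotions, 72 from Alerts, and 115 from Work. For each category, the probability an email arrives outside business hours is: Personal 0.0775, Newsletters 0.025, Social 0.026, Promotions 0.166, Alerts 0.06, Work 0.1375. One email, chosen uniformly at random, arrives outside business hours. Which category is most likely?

Compute prior × likelihood for every hypothesis:
  Personal: 0.286 × 0.0775 = 0.022165
  Newsletters: 0.25 × 0.025 = 0.00625
  Social: 0.034 × 0.026 = 0.000884
  Promotions: 0.056 × 0.166 = 0.009296
  Alerts: 0.144 × 0.06 = 0.00864
  Work: 0.23 × 0.1375 = 0.031625
Total = 0.07886.
Largest term belongs to Work, so Work is most probable.

Work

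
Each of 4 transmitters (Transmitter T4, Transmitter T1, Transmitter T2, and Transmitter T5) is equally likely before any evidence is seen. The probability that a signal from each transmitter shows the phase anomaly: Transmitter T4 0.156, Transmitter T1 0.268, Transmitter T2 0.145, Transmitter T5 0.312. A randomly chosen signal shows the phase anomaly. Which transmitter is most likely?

Transmitter T5

With a uniform prior (1/4 each), posterior ∝ likelihood:
  Transmitter T4: 0.156
  Transmitter T1: 0.268
  Transmitter T2: 0.145
  Transmitter T5: 0.312
Sum = 0.881.
Largest term belongs to Transmitter T5, so Transmitter T5 is most probable.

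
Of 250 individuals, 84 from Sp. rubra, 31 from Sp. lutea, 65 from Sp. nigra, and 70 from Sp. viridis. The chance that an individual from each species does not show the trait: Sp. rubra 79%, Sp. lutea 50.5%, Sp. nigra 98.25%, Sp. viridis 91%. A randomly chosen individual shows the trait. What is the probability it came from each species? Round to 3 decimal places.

Taking complements, P(trait | each) = Sp. rubra 0.21, Sp. lutea 0.495, Sp. nigra 0.0175, Sp. viridis 0.09.
Prior × likelihood for each hypothesis:
  Sp. rubra: 0.336 × 0.21 = 0.07056
  Sp. lutea: 0.124 × 0.495 = 0.06138
  Sp. nigra: 0.26 × 0.0175 = 0.00455
  Sp. viridis: 0.28 × 0.09 = 0.0252
Sum = 0.16169.
P(Sp. rubra | trait) = 0.07056/0.16169 ≈ 0.436
P(Sp. lutea | trait) = 0.06138/0.16169 ≈ 0.380
P(Sp. nigra | trait) = 0.00455/0.16169 ≈ 0.028
P(Sp. viridis | trait) = 0.0252/0.16169 ≈ 0.156
(Check: 0.436+0.380+0.028+0.156 = 1.000.)

Sp. rubra 0.436, Sp. lutea 0.380, Sp. nigra 0.028, Sp. viridis 0.156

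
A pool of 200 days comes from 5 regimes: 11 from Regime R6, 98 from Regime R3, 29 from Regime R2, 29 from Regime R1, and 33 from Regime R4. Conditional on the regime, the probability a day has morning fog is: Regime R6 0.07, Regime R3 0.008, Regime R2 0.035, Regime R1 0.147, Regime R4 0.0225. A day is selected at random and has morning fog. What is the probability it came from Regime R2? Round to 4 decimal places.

0.1340

By Bayes' rule, posterior ∝ prior × likelihood:
  Regime R6: 0.055 × 0.07 = 0.00385
  Regime R3: 0.49 × 0.008 = 0.00392
  Regime R2: 0.145 × 0.035 = 0.005075
  Regime R1: 0.145 × 0.147 = 0.021315
  Regime R4: 0.165 × 0.0225 = 0.0037125
Total = 0.0378725.
P(Regime R2 | evidence) = 0.005075 / 0.0378725 ≈ 0.1340.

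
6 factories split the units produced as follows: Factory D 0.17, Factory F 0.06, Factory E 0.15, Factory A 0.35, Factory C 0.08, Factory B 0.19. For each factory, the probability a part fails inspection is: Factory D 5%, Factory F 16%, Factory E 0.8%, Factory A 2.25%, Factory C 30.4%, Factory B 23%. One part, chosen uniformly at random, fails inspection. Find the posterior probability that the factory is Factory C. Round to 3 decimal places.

0.255

By Bayes' rule, posterior ∝ prior × likelihood:
  Factory D: 0.17 × 0.05 = 0.0085
  Factory F: 0.06 × 0.16 = 0.0096
  Factory E: 0.15 × 0.008 = 0.0012
  Factory A: 0.35 × 0.0225 = 0.007875
  Factory C: 0.08 × 0.304 = 0.02432
  Factory B: 0.19 × 0.23 = 0.0437
Sum = 0.095195.
P(Factory C | evidence) = 0.02432 / 0.095195 ≈ 0.255.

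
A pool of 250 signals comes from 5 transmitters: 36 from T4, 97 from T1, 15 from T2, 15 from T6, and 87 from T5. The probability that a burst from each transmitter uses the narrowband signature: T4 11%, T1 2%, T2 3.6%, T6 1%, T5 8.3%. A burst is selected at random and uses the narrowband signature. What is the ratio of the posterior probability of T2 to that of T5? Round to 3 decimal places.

Prior × likelihood for each hypothesis:
  T4: 0.144 × 0.11 = 0.01584
  T1: 0.388 × 0.02 = 0.00776
  T2: 0.06 × 0.036 = 0.00216
  T6: 0.06 × 0.01 = 0.0006
  T5: 0.348 × 0.083 = 0.028884
Total = 0.055244.
The ratio is 0.00216 / 0.028884 (the normalizer cancels) = 0.075.

0.075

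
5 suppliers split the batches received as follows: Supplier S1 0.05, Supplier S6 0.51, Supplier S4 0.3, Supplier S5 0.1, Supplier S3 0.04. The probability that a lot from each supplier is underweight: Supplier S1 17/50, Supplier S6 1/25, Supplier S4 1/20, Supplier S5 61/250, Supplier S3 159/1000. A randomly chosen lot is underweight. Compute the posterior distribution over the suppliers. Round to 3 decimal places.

Supplier S1 0.204, Supplier S6 0.245, Supplier S4 0.180, Supplier S5 0.293, Supplier S3 0.076

Unnormalized posteriors (prior × likelihood):
  Supplier S1: 0.05 × 0.34 = 0.017
  Supplier S6: 0.51 × 0.04 = 0.0204
  Supplier S4: 0.3 × 0.05 = 0.015
  Supplier S5: 0.1 × 0.244 = 0.0244
  Supplier S3: 0.04 × 0.159 = 0.00636
Total = 0.08316.
P(Supplier S1 | underweight) = 0.017/0.08316 ≈ 0.204
P(Supplier S6 | underweight) = 0.0204/0.08316 ≈ 0.245
P(Supplier S4 | underweight) = 0.015/0.08316 ≈ 0.180
P(Supplier S5 | underweight) = 0.0244/0.08316 ≈ 0.293
P(Supplier S3 | underweight) = 0.00636/0.08316 ≈ 0.076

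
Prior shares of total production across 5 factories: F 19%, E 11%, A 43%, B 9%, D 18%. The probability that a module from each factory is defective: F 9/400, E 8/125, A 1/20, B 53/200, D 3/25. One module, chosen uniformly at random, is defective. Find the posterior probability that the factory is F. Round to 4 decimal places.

Compute prior × likelihood for every hypothesis:
  F: 0.19 × 0.0225 = 0.004275
  E: 0.11 × 0.064 = 0.00704
  A: 0.43 × 0.05 = 0.0215
  B: 0.09 × 0.265 = 0.02385
  D: 0.18 × 0.12 = 0.0216
Normalizing constant = 0.078265.
P(F | evidence) = 0.004275 / 0.078265 ≈ 0.0546.

0.0546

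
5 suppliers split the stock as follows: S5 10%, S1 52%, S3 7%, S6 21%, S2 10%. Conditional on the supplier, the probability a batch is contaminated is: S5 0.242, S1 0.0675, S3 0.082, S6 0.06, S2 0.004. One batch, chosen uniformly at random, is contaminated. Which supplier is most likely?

By Bayes' rule, posterior ∝ prior × likelihood:
  S5: 0.1 × 0.242 = 0.0242
  S1: 0.52 × 0.0675 = 0.0351
  S3: 0.07 × 0.082 = 0.00574
  S6: 0.21 × 0.06 = 0.0126
  S2: 0.1 × 0.004 = 0.0004
Normalizing constant = 0.07804.
Largest term belongs to S1, so S1 is most probable.

S1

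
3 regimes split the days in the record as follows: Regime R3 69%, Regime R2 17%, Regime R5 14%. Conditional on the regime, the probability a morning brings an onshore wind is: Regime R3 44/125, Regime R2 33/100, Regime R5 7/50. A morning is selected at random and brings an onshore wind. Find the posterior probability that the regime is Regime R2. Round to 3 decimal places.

Unnormalized posteriors (prior × likelihood):
  Regime R3: 0.69 × 0.352 = 0.24288
  Regime R2: 0.17 × 0.33 = 0.0561
  Regime R5: 0.14 × 0.14 = 0.0196
Normalizing constant = 0.31858.
P(Regime R2 | evidence) = 0.0561 / 0.31858 ≈ 0.176.

0.176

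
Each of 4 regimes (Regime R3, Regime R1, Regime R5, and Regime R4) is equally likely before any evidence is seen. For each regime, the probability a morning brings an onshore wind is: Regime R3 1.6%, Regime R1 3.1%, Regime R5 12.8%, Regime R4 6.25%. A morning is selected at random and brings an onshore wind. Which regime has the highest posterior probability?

With a uniform prior (1/4 each), posterior ∝ likelihood:
  Regime R3: 0.016
  Regime R1: 0.031
  Regime R5: 0.128
  Regime R4: 0.0625
Sum = 0.2375.
Largest term belongs to Regime R5, so Regime R5 is most probable.

Regime R5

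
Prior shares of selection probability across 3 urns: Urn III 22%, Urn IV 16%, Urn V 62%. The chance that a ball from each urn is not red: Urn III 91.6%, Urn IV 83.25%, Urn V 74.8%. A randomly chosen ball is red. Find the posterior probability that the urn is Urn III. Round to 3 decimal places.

0.092

Taking complements, P(red | each) = Urn III 0.084, Urn IV 0.1675, Urn V 0.252.
By Bayes' rule, posterior ∝ prior × likelihood:
  Urn III: 0.22 × 0.084 = 0.01848
  Urn IV: 0.16 × 0.1675 = 0.0268
  Urn V: 0.62 × 0.252 = 0.15624
Sum = 0.20152.
P(Urn III | evidence) = 0.01848 / 0.20152 ≈ 0.092.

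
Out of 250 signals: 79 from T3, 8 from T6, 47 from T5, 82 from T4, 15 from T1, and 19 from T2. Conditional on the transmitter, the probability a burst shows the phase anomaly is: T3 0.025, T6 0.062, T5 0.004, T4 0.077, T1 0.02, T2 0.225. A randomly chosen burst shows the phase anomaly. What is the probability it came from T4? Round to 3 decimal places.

Unnormalized posteriors (prior × likelihood):
  T3: 0.316 × 0.025 = 0.0079
  T6: 0.032 × 0.062 = 0.001984
  T5: 0.188 × 0.004 = 0.000752
  T4: 0.328 × 0.077 = 0.025256
  T1: 0.06 × 0.02 = 0.0012
  T2: 0.076 × 0.225 = 0.0171
Normalizing constant = 0.054192.
P(T4 | evidence) = 0.025256 / 0.054192 ≈ 0.466.

0.466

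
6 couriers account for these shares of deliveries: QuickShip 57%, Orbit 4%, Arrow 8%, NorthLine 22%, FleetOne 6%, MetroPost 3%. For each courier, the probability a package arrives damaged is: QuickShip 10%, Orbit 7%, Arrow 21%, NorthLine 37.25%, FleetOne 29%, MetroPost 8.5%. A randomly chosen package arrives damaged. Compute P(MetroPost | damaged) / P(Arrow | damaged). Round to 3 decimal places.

0.152

By Bayes' rule, posterior ∝ prior × likelihood:
  QuickShip: 0.57 × 0.1 = 0.057
  Orbit: 0.04 × 0.07 = 0.0028
  Arrow: 0.08 × 0.21 = 0.0168
  NorthLine: 0.22 × 0.3725 = 0.08195
  FleetOne: 0.06 × 0.29 = 0.0174
  MetroPost: 0.03 × 0.085 = 0.00255
Total = 0.1785.
The ratio is 0.00255 / 0.0168 (the normalizer cancels) = 0.152.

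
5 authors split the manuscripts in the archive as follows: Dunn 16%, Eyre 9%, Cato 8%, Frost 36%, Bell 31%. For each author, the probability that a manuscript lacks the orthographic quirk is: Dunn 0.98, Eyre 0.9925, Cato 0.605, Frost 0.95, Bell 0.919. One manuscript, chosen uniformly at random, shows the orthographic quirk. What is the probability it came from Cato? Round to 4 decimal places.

0.4021

Taking complements, P(quirk | each) = Dunn 0.02, Eyre 0.0075, Cato 0.395, Frost 0.05, Bell 0.081.
Unnormalized posteriors (prior × likelihood):
  Dunn: 0.16 × 0.02 = 0.0032
  Eyre: 0.09 × 0.0075 = 0.000675
  Cato: 0.08 × 0.395 = 0.0316
  Frost: 0.36 × 0.05 = 0.018
  Bell: 0.31 × 0.081 = 0.02511
Sum = 0.078585.
P(Cato | evidence) = 0.0316 / 0.078585 ≈ 0.4021.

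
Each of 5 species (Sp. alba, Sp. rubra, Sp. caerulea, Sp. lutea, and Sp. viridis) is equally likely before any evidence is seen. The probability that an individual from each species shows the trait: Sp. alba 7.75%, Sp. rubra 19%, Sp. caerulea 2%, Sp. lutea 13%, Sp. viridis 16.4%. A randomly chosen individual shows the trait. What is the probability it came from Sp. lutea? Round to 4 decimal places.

Since the prior is uniform, the posterior is proportional to the likelihood:
  Sp. alba: 0.0775
  Sp. rubra: 0.19
  Sp. caerulea: 0.02
  Sp. lutea: 0.13
  Sp. viridis: 0.164
Total = 0.5815.
P(Sp. lutea | evidence) = 0.13 / 0.5815 ≈ 0.2236.

0.2236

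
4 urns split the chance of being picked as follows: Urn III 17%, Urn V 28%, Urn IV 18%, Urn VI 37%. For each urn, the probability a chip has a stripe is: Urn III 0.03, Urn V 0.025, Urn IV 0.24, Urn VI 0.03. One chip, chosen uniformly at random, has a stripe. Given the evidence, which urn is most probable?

Urn IV

Unnormalized posteriors (prior × likelihood):
  Urn III: 0.17 × 0.03 = 0.0051
  Urn V: 0.28 × 0.025 = 0.007
  Urn IV: 0.18 × 0.24 = 0.0432
  Urn VI: 0.37 × 0.03 = 0.0111
Sum = 0.0664.
Largest term belongs to Urn IV, so Urn IV is most probable.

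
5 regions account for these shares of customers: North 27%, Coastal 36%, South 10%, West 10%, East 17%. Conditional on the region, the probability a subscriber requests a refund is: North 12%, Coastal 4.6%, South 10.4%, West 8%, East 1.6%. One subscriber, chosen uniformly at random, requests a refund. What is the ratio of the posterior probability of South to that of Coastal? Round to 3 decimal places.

0.628

Prior × likelihood for each hypothesis:
  North: 0.27 × 0.12 = 0.0324
  Coastal: 0.36 × 0.046 = 0.01656
  South: 0.1 × 0.104 = 0.0104
  West: 0.1 × 0.08 = 0.008
  East: 0.17 × 0.016 = 0.00272
Sum = 0.07008.
The ratio is 0.0104 / 0.01656 (the normalizer cancels) = 0.628.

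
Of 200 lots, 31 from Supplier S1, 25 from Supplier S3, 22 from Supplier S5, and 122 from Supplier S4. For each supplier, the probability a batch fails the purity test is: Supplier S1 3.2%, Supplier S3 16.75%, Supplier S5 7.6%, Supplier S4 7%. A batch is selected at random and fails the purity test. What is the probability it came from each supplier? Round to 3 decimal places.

Prior × likelihood for each hypothesis:
  Supplier S1: 0.155 × 0.032 = 0.00496
  Supplier S3: 0.125 × 0.1675 = 0.0209375
  Supplier S5: 0.11 × 0.076 = 0.00836
  Supplier S4: 0.61 × 0.07 = 0.0427
Normalizing constant = 0.0769575.
P(Supplier S1 | off-spec) = 0.00496/0.0769575 ≈ 0.064
P(Supplier S3 | off-spec) = 0.0209375/0.0769575 ≈ 0.272
P(Supplier S5 | off-spec) = 0.00836/0.0769575 ≈ 0.109
P(Supplier S4 | off-spec) = 0.0427/0.0769575 ≈ 0.555

Supplier S1 0.064, Supplier S3 0.272, Supplier S5 0.109, Supplier S4 0.555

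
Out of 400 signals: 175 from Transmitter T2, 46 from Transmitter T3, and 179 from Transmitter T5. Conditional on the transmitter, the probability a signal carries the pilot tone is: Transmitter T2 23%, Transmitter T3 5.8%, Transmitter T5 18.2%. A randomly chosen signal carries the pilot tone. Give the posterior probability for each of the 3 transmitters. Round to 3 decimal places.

Transmitter T2 0.533, Transmitter T3 0.035, Transmitter T5 0.432

Unnormalized posteriors (prior × likelihood):
  Transmitter T2: 0.4375 × 0.23 = 0.100625
  Transmitter T3: 0.115 × 0.058 = 0.00667
  Transmitter T5: 0.4475 × 0.182 = 0.081445
Sum = 0.18874.
P(Transmitter T2 | pilot) = 0.100625/0.18874 ≈ 0.533
P(Transmitter T3 | pilot) = 0.00667/0.18874 ≈ 0.035
P(Transmitter T5 | pilot) = 0.081445/0.18874 ≈ 0.432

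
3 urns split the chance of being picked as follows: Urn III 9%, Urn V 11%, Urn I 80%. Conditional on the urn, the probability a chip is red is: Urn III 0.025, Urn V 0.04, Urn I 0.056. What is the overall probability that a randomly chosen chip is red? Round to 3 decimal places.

Prior × likelihood for each hypothesis:
  Urn III: 0.09 × 0.025 = 0.00225
  Urn V: 0.11 × 0.04 = 0.0044
  Urn I: 0.8 × 0.056 = 0.0448
P(red) = 0.00225 + 0.0044 + 0.0448 = 0.05145 → 0.051.

0.051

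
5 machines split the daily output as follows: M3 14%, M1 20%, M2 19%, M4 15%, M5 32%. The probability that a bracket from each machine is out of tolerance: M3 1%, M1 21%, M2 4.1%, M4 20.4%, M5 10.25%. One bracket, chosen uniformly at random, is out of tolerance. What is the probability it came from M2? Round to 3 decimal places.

Compute prior × likelihood for every hypothesis:
  M3: 0.14 × 0.01 = 0.0014
  M1: 0.2 × 0.21 = 0.042
  M2: 0.19 × 0.041 = 0.00779
  M4: 0.15 × 0.204 = 0.0306
  M5: 0.32 × 0.1025 = 0.0328
Normalizing constant = 0.11459.
P(M2 | evidence) = 0.00779 / 0.11459 ≈ 0.068.

0.068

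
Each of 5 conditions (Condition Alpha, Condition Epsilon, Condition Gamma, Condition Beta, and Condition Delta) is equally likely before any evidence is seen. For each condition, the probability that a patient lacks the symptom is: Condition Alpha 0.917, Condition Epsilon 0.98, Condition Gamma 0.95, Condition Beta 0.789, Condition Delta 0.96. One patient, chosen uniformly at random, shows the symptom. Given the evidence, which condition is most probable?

Taking complements, P(symptomatic | each) = Condition Alpha 0.083, Condition Epsilon 0.02, Condition Gamma 0.05, Condition Beta 0.211, Condition Delta 0.04.
With a uniform prior (1/5 each), posterior ∝ likelihood:
  Condition Alpha: 0.083
  Condition Epsilon: 0.02
  Condition Gamma: 0.05
  Condition Beta: 0.211
  Condition Delta: 0.04
Sum = 0.404.
Largest term belongs to Condition Beta, so Condition Beta is most probable.

Condition Beta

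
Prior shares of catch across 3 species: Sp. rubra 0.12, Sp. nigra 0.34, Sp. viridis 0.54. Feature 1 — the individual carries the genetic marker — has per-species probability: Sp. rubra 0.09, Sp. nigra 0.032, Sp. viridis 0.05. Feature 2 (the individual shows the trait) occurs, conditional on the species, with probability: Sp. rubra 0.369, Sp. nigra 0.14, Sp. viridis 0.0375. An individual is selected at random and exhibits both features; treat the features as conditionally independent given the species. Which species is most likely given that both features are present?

Sp. rubra

Unnormalized posteriors (prior × likelihood):
  Sp. rubra: 0.12 × 0.09 × 0.369 = 0.0039852
  Sp. nigra: 0.34 × 0.032 × 0.14 = 0.0015232
  Sp. viridis: 0.54 × 0.05 × 0.0375 = 0.0010125
Normalizing constant = 0.0065209.
Largest term belongs to Sp. rubra, so Sp. rubra is most probable.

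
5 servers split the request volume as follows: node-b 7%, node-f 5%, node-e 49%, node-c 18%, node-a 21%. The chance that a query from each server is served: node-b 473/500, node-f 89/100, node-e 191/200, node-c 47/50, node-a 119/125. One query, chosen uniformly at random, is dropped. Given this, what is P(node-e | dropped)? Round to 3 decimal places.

Taking complements, P(dropped | each) = node-b 0.054, node-f 0.11, node-e 0.045, node-c 0.06, node-a 0.048.
Compute prior × likelihood for every hypothesis:
  node-b: 0.07 × 0.054 = 0.00378
  node-f: 0.05 × 0.11 = 0.0055
  node-e: 0.49 × 0.045 = 0.02205
  node-c: 0.18 × 0.06 = 0.0108
  node-a: 0.21 × 0.048 = 0.01008
Normalizing constant = 0.05221.
P(node-e | evidence) = 0.02205 / 0.05221 ≈ 0.422.

0.422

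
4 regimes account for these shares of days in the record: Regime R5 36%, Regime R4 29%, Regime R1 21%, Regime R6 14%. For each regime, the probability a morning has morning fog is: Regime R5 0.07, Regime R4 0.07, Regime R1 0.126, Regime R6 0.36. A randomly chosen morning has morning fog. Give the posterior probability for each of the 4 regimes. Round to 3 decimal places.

Regime R5 0.206, Regime R4 0.166, Regime R1 0.216, Regime R6 0.412

Prior × likelihood for each hypothesis:
  Regime R5: 0.36 × 0.07 = 0.0252
  Regime R4: 0.29 × 0.07 = 0.0203
  Regime R1: 0.21 × 0.126 = 0.02646
  Regime R6: 0.14 × 0.36 = 0.0504
Sum = 0.12236.
P(Regime R5 | fog) = 0.0252/0.12236 ≈ 0.206
P(Regime R4 | fog) = 0.0203/0.12236 ≈ 0.166
P(Regime R1 | fog) = 0.02646/0.12236 ≈ 0.216
P(Regime R6 | fog) = 0.0504/0.12236 ≈ 0.412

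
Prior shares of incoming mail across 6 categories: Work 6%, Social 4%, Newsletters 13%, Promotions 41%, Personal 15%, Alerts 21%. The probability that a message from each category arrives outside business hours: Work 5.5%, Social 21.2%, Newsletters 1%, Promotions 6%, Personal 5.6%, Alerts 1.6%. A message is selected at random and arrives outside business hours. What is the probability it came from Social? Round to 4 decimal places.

Compute prior × likelihood for every hypothesis:
  Work: 0.06 × 0.055 = 0.0033
  Social: 0.04 × 0.212 = 0.00848
  Newsletters: 0.13 × 0.01 = 0.0013
  Promotions: 0.41 × 0.06 = 0.0246
  Personal: 0.15 × 0.056 = 0.0084
  Alerts: 0.21 × 0.016 = 0.00336
Total = 0.04944.
P(Social | evidence) = 0.00848 / 0.04944 ≈ 0.1715.

0.1715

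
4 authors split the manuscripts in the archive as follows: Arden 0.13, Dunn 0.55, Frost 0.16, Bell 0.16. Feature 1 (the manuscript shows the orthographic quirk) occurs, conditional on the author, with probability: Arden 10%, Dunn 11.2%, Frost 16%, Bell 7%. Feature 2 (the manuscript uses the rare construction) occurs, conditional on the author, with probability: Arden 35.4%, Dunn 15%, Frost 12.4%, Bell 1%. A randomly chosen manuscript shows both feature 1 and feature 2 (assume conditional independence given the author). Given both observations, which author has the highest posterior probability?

By Bayes' rule, posterior ∝ prior × likelihood:
  Arden: 0.13 × 0.1 × 0.354 = 0.004602
  Dunn: 0.55 × 0.112 × 0.15 = 0.00924
  Frost: 0.16 × 0.16 × 0.124 = 0.0031744
  Bell: 0.16 × 0.07 × 0.01 = 0.000112
Sum = 0.0171284.
Largest term belongs to Dunn, so Dunn is most probable.

Dunn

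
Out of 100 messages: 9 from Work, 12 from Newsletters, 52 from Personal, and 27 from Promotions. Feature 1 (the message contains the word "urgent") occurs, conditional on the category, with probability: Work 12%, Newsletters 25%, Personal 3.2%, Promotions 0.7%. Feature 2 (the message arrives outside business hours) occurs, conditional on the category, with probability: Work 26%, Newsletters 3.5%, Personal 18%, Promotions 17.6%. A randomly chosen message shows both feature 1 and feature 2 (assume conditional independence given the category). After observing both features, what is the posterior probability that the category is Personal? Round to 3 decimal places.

0.417

Compute prior × likelihood for every hypothesis:
  Work: 0.09 × 0.12 × 0.26 = 0.002808
  Newsletters: 0.12 × 0.25 × 0.035 = 0.00105
  Personal: 0.52 × 0.032 × 0.18 = 0.0029952
  Promotions: 0.27 × 0.007 × 0.176 = 0.00033264
Total = 0.00718584.
P(Personal | evidence) = 0.0029952 / 0.00718584 ≈ 0.417.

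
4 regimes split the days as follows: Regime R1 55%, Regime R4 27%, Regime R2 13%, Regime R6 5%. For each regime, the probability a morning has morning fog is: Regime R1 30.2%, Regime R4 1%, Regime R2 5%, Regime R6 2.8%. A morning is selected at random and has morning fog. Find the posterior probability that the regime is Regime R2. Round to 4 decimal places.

Compute prior × likelihood for every hypothesis:
  Regime R1: 0.55 × 0.302 = 0.1661
  Regime R4: 0.27 × 0.01 = 0.0027
  Regime R2: 0.13 × 0.05 = 0.0065
  Regime R6: 0.05 × 0.028 = 0.0014
Total = 0.1767.
P(Regime R2 | evidence) = 0.0065 / 0.1767 ≈ 0.0368.

0.0368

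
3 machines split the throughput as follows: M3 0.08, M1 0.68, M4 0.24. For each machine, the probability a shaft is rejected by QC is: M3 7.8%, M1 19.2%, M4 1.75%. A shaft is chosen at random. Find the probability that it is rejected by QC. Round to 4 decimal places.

Prior × likelihood for each hypothesis:
  M3: 0.08 × 0.078 = 0.00624
  M1: 0.68 × 0.192 = 0.13056
  M4: 0.24 × 0.0175 = 0.0042
P(rejected) = 0.00624 + 0.13056 + 0.0042 = 0.141 → 0.1410.

0.1410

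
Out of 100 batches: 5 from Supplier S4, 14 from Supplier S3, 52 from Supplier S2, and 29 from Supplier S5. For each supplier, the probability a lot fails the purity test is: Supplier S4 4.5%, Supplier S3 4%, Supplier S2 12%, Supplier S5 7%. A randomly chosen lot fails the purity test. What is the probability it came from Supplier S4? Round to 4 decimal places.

Unnormalized posteriors (prior × likelihood):
  Supplier S4: 0.05 × 0.045 = 0.00225
  Supplier S3: 0.14 × 0.04 = 0.0056
  Supplier S2: 0.52 × 0.12 = 0.0624
  Supplier S5: 0.29 × 0.07 = 0.0203
Sum = 0.09055.
P(Supplier S4 | evidence) = 0.00225 / 0.09055 ≈ 0.0248.

0.0248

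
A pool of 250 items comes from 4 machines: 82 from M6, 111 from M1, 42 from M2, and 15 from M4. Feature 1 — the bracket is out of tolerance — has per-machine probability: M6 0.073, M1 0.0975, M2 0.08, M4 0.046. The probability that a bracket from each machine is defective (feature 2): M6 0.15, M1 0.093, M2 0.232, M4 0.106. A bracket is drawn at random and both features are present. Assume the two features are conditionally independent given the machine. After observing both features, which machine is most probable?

Prior × likelihood for each hypothesis:
  M6: 0.328 × 0.073 × 0.15 = 0.0035916
  M1: 0.444 × 0.0975 × 0.093 = 0.00402597
  M2: 0.168 × 0.08 × 0.232 = 0.00311808
  M4: 0.06 × 0.046 × 0.106 = 0.00029256
Sum = 0.01102821.
Largest term belongs to M1, so M1 is most probable.

M1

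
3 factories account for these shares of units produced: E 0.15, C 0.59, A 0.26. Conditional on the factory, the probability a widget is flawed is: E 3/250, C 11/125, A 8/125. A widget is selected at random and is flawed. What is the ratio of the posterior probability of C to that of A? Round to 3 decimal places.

Unnormalized posteriors (prior × likelihood):
  E: 0.15 × 0.012 = 0.0018
  C: 0.59 × 0.088 = 0.05192
  A: 0.26 × 0.064 = 0.01664
Total = 0.07036.
The ratio is 0.05192 / 0.01664 (the normalizer cancels) = 3.120.

3.120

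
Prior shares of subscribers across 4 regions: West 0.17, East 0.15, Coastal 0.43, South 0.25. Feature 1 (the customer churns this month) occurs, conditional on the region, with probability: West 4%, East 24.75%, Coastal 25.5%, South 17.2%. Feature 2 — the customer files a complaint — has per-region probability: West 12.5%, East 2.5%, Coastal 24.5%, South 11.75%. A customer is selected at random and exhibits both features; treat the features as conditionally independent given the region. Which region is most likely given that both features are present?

Coastal

Prior × likelihood for each hypothesis:
  West: 0.17 × 0.04 × 0.125 = 0.00085
  East: 0.15 × 0.2475 × 0.025 = 0.000928125
  Coastal: 0.43 × 0.255 × 0.245 = 0.02686425
  South: 0.25 × 0.172 × 0.1175 = 0.0050525
Normalizing constant = 0.033694875.
Largest term belongs to Coastal, so Coastal is most probable.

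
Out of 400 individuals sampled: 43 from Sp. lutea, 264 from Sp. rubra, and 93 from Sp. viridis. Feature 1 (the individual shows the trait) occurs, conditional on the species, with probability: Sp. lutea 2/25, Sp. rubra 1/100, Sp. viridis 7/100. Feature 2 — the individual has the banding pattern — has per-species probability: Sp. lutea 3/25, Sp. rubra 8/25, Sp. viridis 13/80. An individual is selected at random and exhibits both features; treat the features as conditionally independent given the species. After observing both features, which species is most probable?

Sp. viridis

Compute prior × likelihood for every hypothesis:
  Sp. lutea: 0.1075 × 0.08 × 0.12 = 0.001032
  Sp. rubra: 0.66 × 0.01 × 0.32 = 0.002112
  Sp. viridis: 0.2325 × 0.07 × 0.1625 = 0.0026446875
Normalizing constant = 0.0057886875.
Largest term belongs to Sp. viridis, so Sp. viridis is most probable.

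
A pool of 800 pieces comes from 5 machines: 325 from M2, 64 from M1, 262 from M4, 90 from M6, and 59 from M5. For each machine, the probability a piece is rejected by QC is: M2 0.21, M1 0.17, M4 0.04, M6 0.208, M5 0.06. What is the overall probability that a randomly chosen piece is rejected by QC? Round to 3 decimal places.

0.140

Compute prior × likelihood for every hypothesis:
  M2: 0.40625 × 0.21 = 0.0853125
  M1: 0.08 × 0.17 = 0.0136
  M4: 0.3275 × 0.04 = 0.0131
  M6: 0.1125 × 0.208 = 0.0234
  M5: 0.07375 × 0.06 = 0.004425
P(rejected) = 0.0853125 + 0.0136 + 0.0131 + 0.0234 + 0.004425 = 0.1398375 → 0.140.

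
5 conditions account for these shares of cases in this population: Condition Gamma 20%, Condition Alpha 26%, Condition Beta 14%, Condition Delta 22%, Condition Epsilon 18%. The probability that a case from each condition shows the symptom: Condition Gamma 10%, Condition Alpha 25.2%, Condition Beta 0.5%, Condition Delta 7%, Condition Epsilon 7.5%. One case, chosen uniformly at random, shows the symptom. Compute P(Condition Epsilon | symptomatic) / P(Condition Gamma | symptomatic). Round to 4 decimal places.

Prior × likelihood for each hypothesis:
  Condition Gamma: 0.2 × 0.1 = 0.02
  Condition Alpha: 0.26 × 0.252 = 0.06552
  Condition Beta: 0.14 × 0.005 = 0.0007
  Condition Delta: 0.22 × 0.07 = 0.0154
  Condition Epsilon: 0.18 × 0.075 = 0.0135
Total = 0.11512.
The ratio is 0.0135 / 0.02 (the normalizer cancels) = 0.6750.

0.6750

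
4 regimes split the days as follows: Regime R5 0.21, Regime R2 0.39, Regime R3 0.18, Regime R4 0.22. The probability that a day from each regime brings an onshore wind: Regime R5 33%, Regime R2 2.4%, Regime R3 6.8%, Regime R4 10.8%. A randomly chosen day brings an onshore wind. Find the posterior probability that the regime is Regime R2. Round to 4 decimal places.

By Bayes' rule, posterior ∝ prior × likelihood:
  Regime R5: 0.21 × 0.33 = 0.0693
  Regime R2: 0.39 × 0.024 = 0.00936
  Regime R3: 0.18 × 0.068 = 0.01224
  Regime R4: 0.22 × 0.108 = 0.02376
Normalizing constant = 0.11466.
P(Regime R2 | evidence) = 0.00936 / 0.11466 ≈ 0.0816.

0.0816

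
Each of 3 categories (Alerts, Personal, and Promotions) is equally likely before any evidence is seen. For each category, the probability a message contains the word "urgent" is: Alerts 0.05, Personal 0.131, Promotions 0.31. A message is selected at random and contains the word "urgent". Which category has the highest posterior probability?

With a uniform prior (1/3 each), posterior ∝ likelihood:
  Alerts: 0.05
  Personal: 0.131
  Promotions: 0.31
Sum = 0.491.
Largest term belongs to Promotions, so Promotions is most probable.

Promotions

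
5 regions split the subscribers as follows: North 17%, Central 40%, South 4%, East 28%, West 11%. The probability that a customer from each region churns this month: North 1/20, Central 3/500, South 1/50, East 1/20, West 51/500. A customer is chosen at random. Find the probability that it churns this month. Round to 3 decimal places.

0.037

Prior × likelihood for each hypothesis:
  North: 0.17 × 0.05 = 0.0085
  Central: 0.4 × 0.006 = 0.0024
  South: 0.04 × 0.02 = 0.0008
  East: 0.28 × 0.05 = 0.014
  West: 0.11 × 0.102 = 0.01122
P(churn) = 0.0085 + 0.0024 + 0.0008 + 0.014 + 0.01122 = 0.03692 → 0.037.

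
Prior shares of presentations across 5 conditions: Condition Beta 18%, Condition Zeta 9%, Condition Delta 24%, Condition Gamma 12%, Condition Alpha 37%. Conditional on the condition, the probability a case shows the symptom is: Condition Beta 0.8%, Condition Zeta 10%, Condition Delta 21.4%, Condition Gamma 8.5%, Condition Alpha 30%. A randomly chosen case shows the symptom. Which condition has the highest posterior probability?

Condition Alpha

Prior × likelihood for each hypothesis:
  Condition Beta: 0.18 × 0.008 = 0.00144
  Condition Zeta: 0.09 × 0.1 = 0.009
  Condition Delta: 0.24 × 0.214 = 0.05136
  Condition Gamma: 0.12 × 0.085 = 0.0102
  Condition Alpha: 0.37 × 0.3 = 0.111
Normalizing constant = 0.183.
Largest term belongs to Condition Alpha, so Condition Alpha is most probable.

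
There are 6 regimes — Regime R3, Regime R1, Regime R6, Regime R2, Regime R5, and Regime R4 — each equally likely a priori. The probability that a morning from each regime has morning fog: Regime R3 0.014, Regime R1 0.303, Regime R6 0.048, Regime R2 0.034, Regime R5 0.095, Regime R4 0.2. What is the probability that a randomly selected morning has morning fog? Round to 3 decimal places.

Since the prior is uniform, the posterior is proportional to the likelihood:
  Regime R3: 0.014
  Regime R1: 0.303
  Regime R6: 0.048
  Regime R2: 0.034
  Regime R5: 0.095
  Regime R4: 0.2
P(fog) = (1/6) × (0.014 + 0.303 + 0.048 + 0.034 + 0.095 + 0.2) = 0.694/6 ≈ 0.116.

0.116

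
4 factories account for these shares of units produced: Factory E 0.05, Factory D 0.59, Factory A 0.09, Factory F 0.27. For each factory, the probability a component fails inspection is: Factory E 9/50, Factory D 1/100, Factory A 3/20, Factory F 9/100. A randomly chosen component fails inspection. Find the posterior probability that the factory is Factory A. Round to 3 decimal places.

Compute prior × likelihood for every hypothesis:
  Factory E: 0.05 × 0.18 = 0.009
  Factory D: 0.59 × 0.01 = 0.0059
  Factory A: 0.09 × 0.15 = 0.0135
  Factory F: 0.27 × 0.09 = 0.0243
Total = 0.0527.
P(Factory A | evidence) = 0.0135 / 0.0527 ≈ 0.256.

0.256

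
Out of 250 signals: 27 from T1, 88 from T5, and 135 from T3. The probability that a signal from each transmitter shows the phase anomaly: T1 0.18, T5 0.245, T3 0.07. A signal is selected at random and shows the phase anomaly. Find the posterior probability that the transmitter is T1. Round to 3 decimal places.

Unnormalized posteriors (prior × likelihood):
  T1: 0.108 × 0.18 = 0.01944
  T5: 0.352 × 0.245 = 0.08624
  T3: 0.54 × 0.07 = 0.0378
Total = 0.14348.
P(T1 | evidence) = 0.01944 / 0.14348 ≈ 0.135.

0.135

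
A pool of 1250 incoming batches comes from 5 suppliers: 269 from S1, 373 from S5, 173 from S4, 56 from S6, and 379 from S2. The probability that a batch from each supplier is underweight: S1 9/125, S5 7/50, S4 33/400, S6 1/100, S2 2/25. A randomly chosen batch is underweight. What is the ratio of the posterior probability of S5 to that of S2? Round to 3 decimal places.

Unnormalized posteriors (prior × likelihood):
  S1: 0.2152 × 0.072 = 0.0154944
  S5: 0.2984 × 0.14 = 0.041776
  S4: 0.1384 × 0.0825 = 0.011418
  S6: 0.0448 × 0.01 = 0.000448
  S2: 0.3032 × 0.08 = 0.024256
Total = 0.0933924.
The ratio is 0.041776 / 0.024256 (the normalizer cancels) = 1.722.

1.722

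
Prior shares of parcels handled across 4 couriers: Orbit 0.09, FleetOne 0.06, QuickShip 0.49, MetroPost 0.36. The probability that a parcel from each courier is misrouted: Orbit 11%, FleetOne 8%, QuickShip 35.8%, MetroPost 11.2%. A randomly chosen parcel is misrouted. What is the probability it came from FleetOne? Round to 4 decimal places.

Prior × likelihood for each hypothesis:
  Orbit: 0.09 × 0.11 = 0.0099
  FleetOne: 0.06 × 0.08 = 0.0048
  QuickShip: 0.49 × 0.358 = 0.17542
  MetroPost: 0.36 × 0.112 = 0.04032
Total = 0.23044.
P(FleetOne | evidence) = 0.0048 / 0.23044 ≈ 0.0208.

0.0208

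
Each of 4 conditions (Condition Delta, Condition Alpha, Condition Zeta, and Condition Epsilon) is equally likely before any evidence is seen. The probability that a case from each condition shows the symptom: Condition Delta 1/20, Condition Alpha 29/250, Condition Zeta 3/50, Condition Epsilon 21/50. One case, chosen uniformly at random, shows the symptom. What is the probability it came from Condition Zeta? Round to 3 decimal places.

With a uniform prior (1/4 each), posterior ∝ likelihood:
  Condition Delta: 0.05
  Condition Alpha: 0.116
  Condition Zeta: 0.06
  Condition Epsilon: 0.42
Normalizing constant = 0.646.
P(Condition Zeta | evidence) = 0.06 / 0.646 ≈ 0.093.

0.093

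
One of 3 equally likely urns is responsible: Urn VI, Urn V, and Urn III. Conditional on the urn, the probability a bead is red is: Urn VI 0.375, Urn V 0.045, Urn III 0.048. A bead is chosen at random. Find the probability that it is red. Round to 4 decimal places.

Since the prior is uniform, the posterior is proportional to the likelihood:
  Urn VI: 0.375
  Urn V: 0.045
  Urn III: 0.048
P(red) = (1/3) × (0.375 + 0.045 + 0.048) = 0.468/3 ≈ 0.1560.

0.1560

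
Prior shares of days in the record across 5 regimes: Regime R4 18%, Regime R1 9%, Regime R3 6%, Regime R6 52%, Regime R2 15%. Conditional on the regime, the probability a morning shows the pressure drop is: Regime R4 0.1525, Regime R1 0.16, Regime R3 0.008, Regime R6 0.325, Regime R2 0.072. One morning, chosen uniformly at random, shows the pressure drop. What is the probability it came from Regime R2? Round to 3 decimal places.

Compute prior × likelihood for every hypothesis:
  Regime R4: 0.18 × 0.1525 = 0.02745
  Regime R1: 0.09 × 0.16 = 0.0144
  Regime R3: 0.06 × 0.008 = 0.00048
  Regime R6: 0.52 × 0.325 = 0.169
  Regime R2: 0.15 × 0.072 = 0.0108
Total = 0.22213.
P(Regime R2 | evidence) = 0.0108 / 0.22213 ≈ 0.049.

0.049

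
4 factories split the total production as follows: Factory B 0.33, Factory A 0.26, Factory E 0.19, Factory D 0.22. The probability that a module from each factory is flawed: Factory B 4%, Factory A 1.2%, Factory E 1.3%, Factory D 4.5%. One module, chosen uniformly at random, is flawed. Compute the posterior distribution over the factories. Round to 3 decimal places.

Factory B 0.460, Factory A 0.109, Factory E 0.086, Factory D 0.345

By Bayes' rule, posterior ∝ prior × likelihood:
  Factory B: 0.33 × 0.04 = 0.0132
  Factory A: 0.26 × 0.012 = 0.00312
  Factory E: 0.19 × 0.013 = 0.00247
  Factory D: 0.22 × 0.045 = 0.0099
Normalizing constant = 0.02869.
P(Factory B | flawed) = 0.0132/0.02869 ≈ 0.460
P(Factory A | flawed) = 0.00312/0.02869 ≈ 0.109
P(Factory E | flawed) = 0.00247/0.02869 ≈ 0.086
P(Factory D | flawed) = 0.0099/0.02869 ≈ 0.345
(Check: 0.460+0.109+0.086+0.345 = 1.000.)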